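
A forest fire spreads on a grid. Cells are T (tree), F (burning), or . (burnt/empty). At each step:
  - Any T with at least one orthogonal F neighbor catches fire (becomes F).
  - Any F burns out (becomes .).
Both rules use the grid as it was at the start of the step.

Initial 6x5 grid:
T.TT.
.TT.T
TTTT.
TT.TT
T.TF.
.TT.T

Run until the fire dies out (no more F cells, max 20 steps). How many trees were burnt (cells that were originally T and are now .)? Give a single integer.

Step 1: +2 fires, +1 burnt (F count now 2)
Step 2: +3 fires, +2 burnt (F count now 3)
Step 3: +2 fires, +3 burnt (F count now 2)
Step 4: +2 fires, +2 burnt (F count now 2)
Step 5: +4 fires, +2 burnt (F count now 4)
Step 6: +2 fires, +4 burnt (F count now 2)
Step 7: +1 fires, +2 burnt (F count now 1)
Step 8: +0 fires, +1 burnt (F count now 0)
Fire out after step 8
Initially T: 19, now '.': 27
Total burnt (originally-T cells now '.'): 16

Answer: 16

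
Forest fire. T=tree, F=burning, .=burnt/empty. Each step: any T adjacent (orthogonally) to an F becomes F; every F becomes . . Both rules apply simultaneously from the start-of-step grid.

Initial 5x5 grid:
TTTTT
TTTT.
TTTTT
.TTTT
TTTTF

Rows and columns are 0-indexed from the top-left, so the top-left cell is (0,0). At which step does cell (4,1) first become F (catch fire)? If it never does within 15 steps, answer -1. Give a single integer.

Step 1: cell (4,1)='T' (+2 fires, +1 burnt)
Step 2: cell (4,1)='T' (+3 fires, +2 burnt)
Step 3: cell (4,1)='F' (+3 fires, +3 burnt)
  -> target ignites at step 3
Step 4: cell (4,1)='.' (+4 fires, +3 burnt)
Step 5: cell (4,1)='.' (+3 fires, +4 burnt)
Step 6: cell (4,1)='.' (+4 fires, +3 burnt)
Step 7: cell (4,1)='.' (+2 fires, +4 burnt)
Step 8: cell (4,1)='.' (+1 fires, +2 burnt)
Step 9: cell (4,1)='.' (+0 fires, +1 burnt)
  fire out at step 9

3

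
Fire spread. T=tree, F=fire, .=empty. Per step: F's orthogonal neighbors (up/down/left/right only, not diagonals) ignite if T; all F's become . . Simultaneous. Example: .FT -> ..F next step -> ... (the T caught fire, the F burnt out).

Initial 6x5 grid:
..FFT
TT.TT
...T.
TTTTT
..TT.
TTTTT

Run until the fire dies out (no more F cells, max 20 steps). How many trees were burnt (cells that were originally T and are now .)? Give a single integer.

Step 1: +2 fires, +2 burnt (F count now 2)
Step 2: +2 fires, +2 burnt (F count now 2)
Step 3: +1 fires, +2 burnt (F count now 1)
Step 4: +3 fires, +1 burnt (F count now 3)
Step 5: +3 fires, +3 burnt (F count now 3)
Step 6: +3 fires, +3 burnt (F count now 3)
Step 7: +1 fires, +3 burnt (F count now 1)
Step 8: +1 fires, +1 burnt (F count now 1)
Step 9: +0 fires, +1 burnt (F count now 0)
Fire out after step 9
Initially T: 18, now '.': 28
Total burnt (originally-T cells now '.'): 16

Answer: 16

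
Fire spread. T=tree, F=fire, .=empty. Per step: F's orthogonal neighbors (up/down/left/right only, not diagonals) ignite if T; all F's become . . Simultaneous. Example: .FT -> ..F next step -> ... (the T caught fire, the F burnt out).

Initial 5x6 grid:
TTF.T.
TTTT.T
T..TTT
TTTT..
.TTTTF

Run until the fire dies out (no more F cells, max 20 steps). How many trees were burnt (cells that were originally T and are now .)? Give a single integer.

Answer: 19

Derivation:
Step 1: +3 fires, +2 burnt (F count now 3)
Step 2: +4 fires, +3 burnt (F count now 4)
Step 3: +4 fires, +4 burnt (F count now 4)
Step 4: +4 fires, +4 burnt (F count now 4)
Step 5: +3 fires, +4 burnt (F count now 3)
Step 6: +1 fires, +3 burnt (F count now 1)
Step 7: +0 fires, +1 burnt (F count now 0)
Fire out after step 7
Initially T: 20, now '.': 29
Total burnt (originally-T cells now '.'): 19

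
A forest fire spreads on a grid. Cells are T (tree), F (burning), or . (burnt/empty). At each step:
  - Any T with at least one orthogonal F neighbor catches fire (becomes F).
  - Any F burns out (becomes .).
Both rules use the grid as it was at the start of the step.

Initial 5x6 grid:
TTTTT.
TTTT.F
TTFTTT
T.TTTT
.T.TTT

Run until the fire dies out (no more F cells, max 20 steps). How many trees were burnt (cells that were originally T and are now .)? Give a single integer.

Step 1: +5 fires, +2 burnt (F count now 5)
Step 2: +7 fires, +5 burnt (F count now 7)
Step 3: +7 fires, +7 burnt (F count now 7)
Step 4: +3 fires, +7 burnt (F count now 3)
Step 5: +0 fires, +3 burnt (F count now 0)
Fire out after step 5
Initially T: 23, now '.': 29
Total burnt (originally-T cells now '.'): 22

Answer: 22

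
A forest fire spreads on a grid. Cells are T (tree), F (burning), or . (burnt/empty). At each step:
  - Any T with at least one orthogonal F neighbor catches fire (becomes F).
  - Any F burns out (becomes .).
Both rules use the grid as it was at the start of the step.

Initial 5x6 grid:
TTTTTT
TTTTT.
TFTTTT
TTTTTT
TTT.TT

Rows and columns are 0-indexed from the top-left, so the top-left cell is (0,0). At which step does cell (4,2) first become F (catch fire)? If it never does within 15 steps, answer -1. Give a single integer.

Step 1: cell (4,2)='T' (+4 fires, +1 burnt)
Step 2: cell (4,2)='T' (+7 fires, +4 burnt)
Step 3: cell (4,2)='F' (+7 fires, +7 burnt)
  -> target ignites at step 3
Step 4: cell (4,2)='.' (+4 fires, +7 burnt)
Step 5: cell (4,2)='.' (+3 fires, +4 burnt)
Step 6: cell (4,2)='.' (+2 fires, +3 burnt)
Step 7: cell (4,2)='.' (+0 fires, +2 burnt)
  fire out at step 7

3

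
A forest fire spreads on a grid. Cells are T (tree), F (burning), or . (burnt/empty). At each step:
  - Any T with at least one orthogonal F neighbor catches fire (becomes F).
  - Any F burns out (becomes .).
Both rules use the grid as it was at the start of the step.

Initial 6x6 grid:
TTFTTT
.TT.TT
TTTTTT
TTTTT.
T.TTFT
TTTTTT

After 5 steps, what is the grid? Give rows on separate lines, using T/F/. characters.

Step 1: 7 trees catch fire, 2 burn out
  TF.FTT
  .TF.TT
  TTTTTT
  TTTTF.
  T.TF.F
  TTTTFT
Step 2: 9 trees catch fire, 7 burn out
  F...FT
  .F..TT
  TTFTFT
  TTTF..
  T.F...
  TTTF.F
Step 3: 7 trees catch fire, 9 burn out
  .....F
  ....FT
  TF.F.F
  TTF...
  T.....
  TTF...
Step 4: 4 trees catch fire, 7 burn out
  ......
  .....F
  F.....
  TF....
  T.....
  TF....
Step 5: 2 trees catch fire, 4 burn out
  ......
  ......
  ......
  F.....
  T.....
  F.....

......
......
......
F.....
T.....
F.....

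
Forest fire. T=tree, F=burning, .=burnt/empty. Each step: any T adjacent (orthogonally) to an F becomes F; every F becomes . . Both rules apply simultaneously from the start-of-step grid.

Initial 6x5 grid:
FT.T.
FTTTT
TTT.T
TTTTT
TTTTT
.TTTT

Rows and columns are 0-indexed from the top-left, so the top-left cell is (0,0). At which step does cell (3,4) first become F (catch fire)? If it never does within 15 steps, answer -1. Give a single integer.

Step 1: cell (3,4)='T' (+3 fires, +2 burnt)
Step 2: cell (3,4)='T' (+3 fires, +3 burnt)
Step 3: cell (3,4)='T' (+4 fires, +3 burnt)
Step 4: cell (3,4)='T' (+4 fires, +4 burnt)
Step 5: cell (3,4)='T' (+4 fires, +4 burnt)
Step 6: cell (3,4)='F' (+3 fires, +4 burnt)
  -> target ignites at step 6
Step 7: cell (3,4)='.' (+2 fires, +3 burnt)
Step 8: cell (3,4)='.' (+1 fires, +2 burnt)
Step 9: cell (3,4)='.' (+0 fires, +1 burnt)
  fire out at step 9

6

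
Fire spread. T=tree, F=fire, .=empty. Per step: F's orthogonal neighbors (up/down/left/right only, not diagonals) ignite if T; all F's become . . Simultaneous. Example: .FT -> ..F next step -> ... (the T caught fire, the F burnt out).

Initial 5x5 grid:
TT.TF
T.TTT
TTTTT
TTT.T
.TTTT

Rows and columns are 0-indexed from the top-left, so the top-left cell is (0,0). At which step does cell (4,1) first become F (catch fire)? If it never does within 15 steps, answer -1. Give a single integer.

Step 1: cell (4,1)='T' (+2 fires, +1 burnt)
Step 2: cell (4,1)='T' (+2 fires, +2 burnt)
Step 3: cell (4,1)='T' (+3 fires, +2 burnt)
Step 4: cell (4,1)='T' (+2 fires, +3 burnt)
Step 5: cell (4,1)='T' (+3 fires, +2 burnt)
Step 6: cell (4,1)='T' (+3 fires, +3 burnt)
Step 7: cell (4,1)='F' (+3 fires, +3 burnt)
  -> target ignites at step 7
Step 8: cell (4,1)='.' (+1 fires, +3 burnt)
Step 9: cell (4,1)='.' (+1 fires, +1 burnt)
Step 10: cell (4,1)='.' (+0 fires, +1 burnt)
  fire out at step 10

7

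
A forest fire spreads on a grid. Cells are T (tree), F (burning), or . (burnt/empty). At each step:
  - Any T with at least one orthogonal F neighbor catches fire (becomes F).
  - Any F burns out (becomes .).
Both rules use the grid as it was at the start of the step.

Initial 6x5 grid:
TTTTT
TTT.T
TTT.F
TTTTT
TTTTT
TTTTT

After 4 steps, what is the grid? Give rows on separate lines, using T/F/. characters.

Step 1: 2 trees catch fire, 1 burn out
  TTTTT
  TTT.F
  TTT..
  TTTTF
  TTTTT
  TTTTT
Step 2: 3 trees catch fire, 2 burn out
  TTTTF
  TTT..
  TTT..
  TTTF.
  TTTTF
  TTTTT
Step 3: 4 trees catch fire, 3 burn out
  TTTF.
  TTT..
  TTT..
  TTF..
  TTTF.
  TTTTF
Step 4: 5 trees catch fire, 4 burn out
  TTF..
  TTT..
  TTF..
  TF...
  TTF..
  TTTF.

TTF..
TTT..
TTF..
TF...
TTF..
TTTF.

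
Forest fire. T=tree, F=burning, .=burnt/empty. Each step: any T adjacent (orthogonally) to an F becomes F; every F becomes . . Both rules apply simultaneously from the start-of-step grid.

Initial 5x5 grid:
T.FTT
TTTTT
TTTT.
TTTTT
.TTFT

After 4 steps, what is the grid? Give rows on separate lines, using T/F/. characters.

Step 1: 5 trees catch fire, 2 burn out
  T..FT
  TTFTT
  TTTT.
  TTTFT
  .TF.F
Step 2: 8 trees catch fire, 5 burn out
  T...F
  TF.FT
  TTFF.
  TTF.F
  .F...
Step 3: 4 trees catch fire, 8 burn out
  T....
  F...F
  TF...
  TF...
  .....
Step 4: 3 trees catch fire, 4 burn out
  F....
  .....
  F....
  F....
  .....

F....
.....
F....
F....
.....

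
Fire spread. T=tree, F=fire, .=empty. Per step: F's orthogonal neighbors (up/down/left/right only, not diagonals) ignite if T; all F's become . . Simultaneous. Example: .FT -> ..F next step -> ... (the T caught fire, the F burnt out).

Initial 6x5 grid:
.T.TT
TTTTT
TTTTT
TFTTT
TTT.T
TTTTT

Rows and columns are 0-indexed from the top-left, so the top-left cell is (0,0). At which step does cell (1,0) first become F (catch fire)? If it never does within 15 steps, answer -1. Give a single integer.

Step 1: cell (1,0)='T' (+4 fires, +1 burnt)
Step 2: cell (1,0)='T' (+7 fires, +4 burnt)
Step 3: cell (1,0)='F' (+7 fires, +7 burnt)
  -> target ignites at step 3
Step 4: cell (1,0)='.' (+4 fires, +7 burnt)
Step 5: cell (1,0)='.' (+3 fires, +4 burnt)
Step 6: cell (1,0)='.' (+1 fires, +3 burnt)
Step 7: cell (1,0)='.' (+0 fires, +1 burnt)
  fire out at step 7

3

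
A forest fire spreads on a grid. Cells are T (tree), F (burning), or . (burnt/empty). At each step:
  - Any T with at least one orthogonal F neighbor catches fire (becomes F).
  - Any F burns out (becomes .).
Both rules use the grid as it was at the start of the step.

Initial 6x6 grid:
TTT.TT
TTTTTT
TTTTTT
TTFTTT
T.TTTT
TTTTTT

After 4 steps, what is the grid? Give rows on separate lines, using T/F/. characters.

Step 1: 4 trees catch fire, 1 burn out
  TTT.TT
  TTTTTT
  TTFTTT
  TF.FTT
  T.FTTT
  TTTTTT
Step 2: 7 trees catch fire, 4 burn out
  TTT.TT
  TTFTTT
  TF.FTT
  F...FT
  T..FTT
  TTFTTT
Step 3: 10 trees catch fire, 7 burn out
  TTF.TT
  TF.FTT
  F...FT
  .....F
  F...FT
  TF.FTT
Step 4: 7 trees catch fire, 10 burn out
  TF..TT
  F...FT
  .....F
  ......
  .....F
  F...FT

TF..TT
F...FT
.....F
......
.....F
F...FT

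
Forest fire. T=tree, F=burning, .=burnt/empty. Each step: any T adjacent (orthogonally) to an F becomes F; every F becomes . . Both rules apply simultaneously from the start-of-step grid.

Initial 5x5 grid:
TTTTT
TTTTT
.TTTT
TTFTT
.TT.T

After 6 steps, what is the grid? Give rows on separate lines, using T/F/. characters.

Step 1: 4 trees catch fire, 1 burn out
  TTTTT
  TTTTT
  .TFTT
  TF.FT
  .TF.T
Step 2: 6 trees catch fire, 4 burn out
  TTTTT
  TTFTT
  .F.FT
  F...F
  .F..T
Step 3: 5 trees catch fire, 6 burn out
  TTFTT
  TF.FT
  ....F
  .....
  ....F
Step 4: 4 trees catch fire, 5 burn out
  TF.FT
  F...F
  .....
  .....
  .....
Step 5: 2 trees catch fire, 4 burn out
  F...F
  .....
  .....
  .....
  .....
Step 6: 0 trees catch fire, 2 burn out
  .....
  .....
  .....
  .....
  .....

.....
.....
.....
.....
.....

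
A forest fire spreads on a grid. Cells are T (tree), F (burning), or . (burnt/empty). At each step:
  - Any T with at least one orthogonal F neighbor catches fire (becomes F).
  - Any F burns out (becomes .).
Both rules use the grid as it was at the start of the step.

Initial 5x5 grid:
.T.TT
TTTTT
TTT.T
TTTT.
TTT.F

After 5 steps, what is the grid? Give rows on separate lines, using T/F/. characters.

Step 1: 0 trees catch fire, 1 burn out
  .T.TT
  TTTTT
  TTT.T
  TTTT.
  TTT..
Step 2: 0 trees catch fire, 0 burn out
  .T.TT
  TTTTT
  TTT.T
  TTTT.
  TTT..
Step 3: 0 trees catch fire, 0 burn out
  .T.TT
  TTTTT
  TTT.T
  TTTT.
  TTT..
Step 4: 0 trees catch fire, 0 burn out
  .T.TT
  TTTTT
  TTT.T
  TTTT.
  TTT..
Step 5: 0 trees catch fire, 0 burn out
  .T.TT
  TTTTT
  TTT.T
  TTTT.
  TTT..

.T.TT
TTTTT
TTT.T
TTTT.
TTT..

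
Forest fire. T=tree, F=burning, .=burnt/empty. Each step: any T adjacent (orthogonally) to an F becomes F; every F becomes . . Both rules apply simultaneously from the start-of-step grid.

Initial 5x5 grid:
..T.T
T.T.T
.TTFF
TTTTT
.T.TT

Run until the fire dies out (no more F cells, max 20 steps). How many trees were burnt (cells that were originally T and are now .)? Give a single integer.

Answer: 14

Derivation:
Step 1: +4 fires, +2 burnt (F count now 4)
Step 2: +6 fires, +4 burnt (F count now 6)
Step 3: +2 fires, +6 burnt (F count now 2)
Step 4: +2 fires, +2 burnt (F count now 2)
Step 5: +0 fires, +2 burnt (F count now 0)
Fire out after step 5
Initially T: 15, now '.': 24
Total burnt (originally-T cells now '.'): 14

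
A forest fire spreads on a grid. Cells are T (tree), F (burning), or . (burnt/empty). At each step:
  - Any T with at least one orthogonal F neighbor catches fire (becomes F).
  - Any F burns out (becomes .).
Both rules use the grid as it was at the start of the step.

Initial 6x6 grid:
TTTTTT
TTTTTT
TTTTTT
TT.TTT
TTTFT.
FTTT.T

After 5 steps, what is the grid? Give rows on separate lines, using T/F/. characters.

Step 1: 6 trees catch fire, 2 burn out
  TTTTTT
  TTTTTT
  TTTTTT
  TT.FTT
  FTF.F.
  .FTF.T
Step 2: 5 trees catch fire, 6 burn out
  TTTTTT
  TTTTTT
  TTTFTT
  FT..FT
  .F....
  ..F..T
Step 3: 6 trees catch fire, 5 burn out
  TTTTTT
  TTTFTT
  FTF.FT
  .F...F
  ......
  .....T
Step 4: 6 trees catch fire, 6 burn out
  TTTFTT
  FTF.FT
  .F...F
  ......
  ......
  .....T
Step 5: 5 trees catch fire, 6 burn out
  FTF.FT
  .F...F
  ......
  ......
  ......
  .....T

FTF.FT
.F...F
......
......
......
.....T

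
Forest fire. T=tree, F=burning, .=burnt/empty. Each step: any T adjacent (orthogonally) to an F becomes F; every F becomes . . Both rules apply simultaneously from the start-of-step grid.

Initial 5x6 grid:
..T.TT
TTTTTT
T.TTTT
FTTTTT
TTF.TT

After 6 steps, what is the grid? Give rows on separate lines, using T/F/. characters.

Step 1: 5 trees catch fire, 2 burn out
  ..T.TT
  TTTTTT
  F.TTTT
  .FFTTT
  FF..TT
Step 2: 3 trees catch fire, 5 burn out
  ..T.TT
  FTTTTT
  ..FTTT
  ...FTT
  ....TT
Step 3: 4 trees catch fire, 3 burn out
  ..T.TT
  .FFTTT
  ...FTT
  ....FT
  ....TT
Step 4: 5 trees catch fire, 4 burn out
  ..F.TT
  ...FTT
  ....FT
  .....F
  ....FT
Step 5: 3 trees catch fire, 5 burn out
  ....TT
  ....FT
  .....F
  ......
  .....F
Step 6: 2 trees catch fire, 3 burn out
  ....FT
  .....F
  ......
  ......
  ......

....FT
.....F
......
......
......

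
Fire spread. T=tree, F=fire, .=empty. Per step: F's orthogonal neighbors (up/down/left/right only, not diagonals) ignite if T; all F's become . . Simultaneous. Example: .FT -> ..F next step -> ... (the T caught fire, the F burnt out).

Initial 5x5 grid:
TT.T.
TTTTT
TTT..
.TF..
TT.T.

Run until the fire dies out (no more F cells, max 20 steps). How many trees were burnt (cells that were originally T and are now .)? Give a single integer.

Answer: 14

Derivation:
Step 1: +2 fires, +1 burnt (F count now 2)
Step 2: +3 fires, +2 burnt (F count now 3)
Step 3: +4 fires, +3 burnt (F count now 4)
Step 4: +4 fires, +4 burnt (F count now 4)
Step 5: +1 fires, +4 burnt (F count now 1)
Step 6: +0 fires, +1 burnt (F count now 0)
Fire out after step 6
Initially T: 15, now '.': 24
Total burnt (originally-T cells now '.'): 14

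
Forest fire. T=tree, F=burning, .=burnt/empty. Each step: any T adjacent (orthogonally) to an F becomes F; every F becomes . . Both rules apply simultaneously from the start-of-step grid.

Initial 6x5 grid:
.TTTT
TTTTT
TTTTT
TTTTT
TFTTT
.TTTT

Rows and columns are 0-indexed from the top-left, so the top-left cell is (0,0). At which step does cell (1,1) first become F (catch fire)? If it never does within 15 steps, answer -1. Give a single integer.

Step 1: cell (1,1)='T' (+4 fires, +1 burnt)
Step 2: cell (1,1)='T' (+5 fires, +4 burnt)
Step 3: cell (1,1)='F' (+6 fires, +5 burnt)
  -> target ignites at step 3
Step 4: cell (1,1)='.' (+6 fires, +6 burnt)
Step 5: cell (1,1)='.' (+3 fires, +6 burnt)
Step 6: cell (1,1)='.' (+2 fires, +3 burnt)
Step 7: cell (1,1)='.' (+1 fires, +2 burnt)
Step 8: cell (1,1)='.' (+0 fires, +1 burnt)
  fire out at step 8

3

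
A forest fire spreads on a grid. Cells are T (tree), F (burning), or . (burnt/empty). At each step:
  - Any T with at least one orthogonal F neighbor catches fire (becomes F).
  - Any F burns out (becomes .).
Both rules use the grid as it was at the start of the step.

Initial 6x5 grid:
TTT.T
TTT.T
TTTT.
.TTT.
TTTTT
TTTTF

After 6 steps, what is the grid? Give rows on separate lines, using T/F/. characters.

Step 1: 2 trees catch fire, 1 burn out
  TTT.T
  TTT.T
  TTTT.
  .TTT.
  TTTTF
  TTTF.
Step 2: 2 trees catch fire, 2 burn out
  TTT.T
  TTT.T
  TTTT.
  .TTT.
  TTTF.
  TTF..
Step 3: 3 trees catch fire, 2 burn out
  TTT.T
  TTT.T
  TTTT.
  .TTF.
  TTF..
  TF...
Step 4: 4 trees catch fire, 3 burn out
  TTT.T
  TTT.T
  TTTF.
  .TF..
  TF...
  F....
Step 5: 3 trees catch fire, 4 burn out
  TTT.T
  TTT.T
  TTF..
  .F...
  F....
  .....
Step 6: 2 trees catch fire, 3 burn out
  TTT.T
  TTF.T
  TF...
  .....
  .....
  .....

TTT.T
TTF.T
TF...
.....
.....
.....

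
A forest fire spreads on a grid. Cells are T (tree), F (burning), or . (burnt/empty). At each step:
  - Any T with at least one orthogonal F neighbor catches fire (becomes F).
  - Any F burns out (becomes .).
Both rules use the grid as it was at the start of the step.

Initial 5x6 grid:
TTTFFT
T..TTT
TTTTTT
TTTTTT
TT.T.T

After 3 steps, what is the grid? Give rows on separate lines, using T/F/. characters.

Step 1: 4 trees catch fire, 2 burn out
  TTF..F
  T..FFT
  TTTTTT
  TTTTTT
  TT.T.T
Step 2: 4 trees catch fire, 4 burn out
  TF....
  T....F
  TTTFFT
  TTTTTT
  TT.T.T
Step 3: 5 trees catch fire, 4 burn out
  F.....
  T.....
  TTF..F
  TTTFFT
  TT.T.T

F.....
T.....
TTF..F
TTTFFT
TT.T.T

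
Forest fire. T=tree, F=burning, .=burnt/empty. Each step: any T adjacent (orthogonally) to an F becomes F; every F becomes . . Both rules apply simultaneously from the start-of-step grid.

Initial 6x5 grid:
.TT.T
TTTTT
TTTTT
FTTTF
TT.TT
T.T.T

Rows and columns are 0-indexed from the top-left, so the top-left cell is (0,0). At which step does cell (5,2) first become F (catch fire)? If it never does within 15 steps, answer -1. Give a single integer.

Step 1: cell (5,2)='T' (+6 fires, +2 burnt)
Step 2: cell (5,2)='T' (+9 fires, +6 burnt)
Step 3: cell (5,2)='T' (+4 fires, +9 burnt)
Step 4: cell (5,2)='T' (+2 fires, +4 burnt)
Step 5: cell (5,2)='T' (+1 fires, +2 burnt)
Step 6: cell (5,2)='T' (+0 fires, +1 burnt)
  fire out at step 6
Target never catches fire within 15 steps

-1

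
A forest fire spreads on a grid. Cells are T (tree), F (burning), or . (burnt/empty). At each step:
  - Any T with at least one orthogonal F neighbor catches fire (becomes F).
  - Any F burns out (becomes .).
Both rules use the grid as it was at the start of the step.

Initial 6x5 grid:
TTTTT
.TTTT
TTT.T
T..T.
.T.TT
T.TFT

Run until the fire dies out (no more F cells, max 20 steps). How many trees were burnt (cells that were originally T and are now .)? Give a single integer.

Answer: 5

Derivation:
Step 1: +3 fires, +1 burnt (F count now 3)
Step 2: +2 fires, +3 burnt (F count now 2)
Step 3: +0 fires, +2 burnt (F count now 0)
Fire out after step 3
Initially T: 21, now '.': 14
Total burnt (originally-T cells now '.'): 5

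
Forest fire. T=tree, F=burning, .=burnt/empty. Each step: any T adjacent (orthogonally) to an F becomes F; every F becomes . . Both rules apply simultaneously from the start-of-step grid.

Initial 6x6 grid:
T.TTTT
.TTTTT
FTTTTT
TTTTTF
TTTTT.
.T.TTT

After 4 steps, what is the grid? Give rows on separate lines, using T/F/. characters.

Step 1: 4 trees catch fire, 2 burn out
  T.TTTT
  .TTTTT
  .FTTTF
  FTTTF.
  TTTTT.
  .T.TTT
Step 2: 8 trees catch fire, 4 burn out
  T.TTTT
  .FTTTF
  ..FTF.
  .FTF..
  FTTTF.
  .T.TTT
Step 3: 8 trees catch fire, 8 burn out
  T.TTTF
  ..FTF.
  ...F..
  ..F...
  .FTF..
  .T.TFT
Step 4: 7 trees catch fire, 8 burn out
  T.FTF.
  ...F..
  ......
  ......
  ..F...
  .F.F.F

T.FTF.
...F..
......
......
..F...
.F.F.F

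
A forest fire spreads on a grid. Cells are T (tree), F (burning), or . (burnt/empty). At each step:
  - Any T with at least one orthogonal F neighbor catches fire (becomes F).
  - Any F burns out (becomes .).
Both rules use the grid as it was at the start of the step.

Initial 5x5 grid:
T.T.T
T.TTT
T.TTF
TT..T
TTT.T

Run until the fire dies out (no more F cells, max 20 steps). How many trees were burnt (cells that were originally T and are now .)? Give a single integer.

Answer: 9

Derivation:
Step 1: +3 fires, +1 burnt (F count now 3)
Step 2: +4 fires, +3 burnt (F count now 4)
Step 3: +1 fires, +4 burnt (F count now 1)
Step 4: +1 fires, +1 burnt (F count now 1)
Step 5: +0 fires, +1 burnt (F count now 0)
Fire out after step 5
Initially T: 17, now '.': 17
Total burnt (originally-T cells now '.'): 9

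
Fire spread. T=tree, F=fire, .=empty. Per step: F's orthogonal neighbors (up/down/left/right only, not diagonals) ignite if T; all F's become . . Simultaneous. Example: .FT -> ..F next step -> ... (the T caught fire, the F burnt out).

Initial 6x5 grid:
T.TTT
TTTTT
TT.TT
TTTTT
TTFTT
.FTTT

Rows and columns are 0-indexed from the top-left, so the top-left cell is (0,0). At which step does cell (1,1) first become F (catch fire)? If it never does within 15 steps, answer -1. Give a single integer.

Step 1: cell (1,1)='T' (+4 fires, +2 burnt)
Step 2: cell (1,1)='T' (+5 fires, +4 burnt)
Step 3: cell (1,1)='T' (+5 fires, +5 burnt)
Step 4: cell (1,1)='F' (+4 fires, +5 burnt)
  -> target ignites at step 4
Step 5: cell (1,1)='.' (+4 fires, +4 burnt)
Step 6: cell (1,1)='.' (+3 fires, +4 burnt)
Step 7: cell (1,1)='.' (+0 fires, +3 burnt)
  fire out at step 7

4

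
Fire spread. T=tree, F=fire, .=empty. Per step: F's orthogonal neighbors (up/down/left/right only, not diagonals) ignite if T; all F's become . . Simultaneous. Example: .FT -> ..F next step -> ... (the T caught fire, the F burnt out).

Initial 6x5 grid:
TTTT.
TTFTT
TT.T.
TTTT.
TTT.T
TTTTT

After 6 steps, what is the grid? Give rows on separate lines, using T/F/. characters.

Step 1: 3 trees catch fire, 1 burn out
  TTFT.
  TF.FT
  TT.T.
  TTTT.
  TTT.T
  TTTTT
Step 2: 6 trees catch fire, 3 burn out
  TF.F.
  F...F
  TF.F.
  TTTT.
  TTT.T
  TTTTT
Step 3: 4 trees catch fire, 6 burn out
  F....
  .....
  F....
  TFTF.
  TTT.T
  TTTTT
Step 4: 3 trees catch fire, 4 burn out
  .....
  .....
  .....
  F.F..
  TFT.T
  TTTTT
Step 5: 3 trees catch fire, 3 burn out
  .....
  .....
  .....
  .....
  F.F.T
  TFTTT
Step 6: 2 trees catch fire, 3 burn out
  .....
  .....
  .....
  .....
  ....T
  F.FTT

.....
.....
.....
.....
....T
F.FTT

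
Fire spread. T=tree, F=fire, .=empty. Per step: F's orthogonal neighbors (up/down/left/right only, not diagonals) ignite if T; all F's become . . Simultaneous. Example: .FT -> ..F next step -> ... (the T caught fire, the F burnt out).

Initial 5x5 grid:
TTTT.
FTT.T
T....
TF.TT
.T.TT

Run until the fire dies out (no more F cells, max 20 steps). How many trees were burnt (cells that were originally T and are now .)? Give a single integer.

Step 1: +5 fires, +2 burnt (F count now 5)
Step 2: +2 fires, +5 burnt (F count now 2)
Step 3: +1 fires, +2 burnt (F count now 1)
Step 4: +1 fires, +1 burnt (F count now 1)
Step 5: +0 fires, +1 burnt (F count now 0)
Fire out after step 5
Initially T: 14, now '.': 20
Total burnt (originally-T cells now '.'): 9

Answer: 9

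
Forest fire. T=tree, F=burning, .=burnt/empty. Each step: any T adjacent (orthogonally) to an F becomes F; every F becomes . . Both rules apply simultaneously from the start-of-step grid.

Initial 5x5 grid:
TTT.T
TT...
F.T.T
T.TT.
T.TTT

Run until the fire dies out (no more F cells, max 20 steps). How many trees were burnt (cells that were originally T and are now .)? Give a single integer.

Answer: 7

Derivation:
Step 1: +2 fires, +1 burnt (F count now 2)
Step 2: +3 fires, +2 burnt (F count now 3)
Step 3: +1 fires, +3 burnt (F count now 1)
Step 4: +1 fires, +1 burnt (F count now 1)
Step 5: +0 fires, +1 burnt (F count now 0)
Fire out after step 5
Initially T: 15, now '.': 17
Total burnt (originally-T cells now '.'): 7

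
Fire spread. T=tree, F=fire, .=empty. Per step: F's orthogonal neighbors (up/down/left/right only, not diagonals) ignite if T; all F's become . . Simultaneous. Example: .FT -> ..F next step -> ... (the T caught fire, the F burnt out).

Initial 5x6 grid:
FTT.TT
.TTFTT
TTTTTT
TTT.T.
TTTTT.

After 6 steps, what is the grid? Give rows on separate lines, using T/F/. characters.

Step 1: 4 trees catch fire, 2 burn out
  .FT.TT
  .TF.FT
  TTTFTT
  TTT.T.
  TTTTT.
Step 2: 6 trees catch fire, 4 burn out
  ..F.FT
  .F...F
  TTF.FT
  TTT.T.
  TTTTT.
Step 3: 5 trees catch fire, 6 burn out
  .....F
  ......
  TF...F
  TTF.F.
  TTTTT.
Step 4: 4 trees catch fire, 5 burn out
  ......
  ......
  F.....
  TF....
  TTFTF.
Step 5: 3 trees catch fire, 4 burn out
  ......
  ......
  ......
  F.....
  TF.F..
Step 6: 1 trees catch fire, 3 burn out
  ......
  ......
  ......
  ......
  F.....

......
......
......
......
F.....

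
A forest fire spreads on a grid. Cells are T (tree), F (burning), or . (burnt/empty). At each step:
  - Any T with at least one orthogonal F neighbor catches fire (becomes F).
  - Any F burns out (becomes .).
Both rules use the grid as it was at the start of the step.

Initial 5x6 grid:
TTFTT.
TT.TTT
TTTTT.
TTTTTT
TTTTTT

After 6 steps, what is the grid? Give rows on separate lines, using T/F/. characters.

Step 1: 2 trees catch fire, 1 burn out
  TF.FT.
  TT.TTT
  TTTTT.
  TTTTTT
  TTTTTT
Step 2: 4 trees catch fire, 2 burn out
  F...F.
  TF.FTT
  TTTTT.
  TTTTTT
  TTTTTT
Step 3: 4 trees catch fire, 4 burn out
  ......
  F...FT
  TFTFT.
  TTTTTT
  TTTTTT
Step 4: 6 trees catch fire, 4 burn out
  ......
  .....F
  F.F.F.
  TFTFTT
  TTTTTT
Step 5: 5 trees catch fire, 6 burn out
  ......
  ......
  ......
  F.F.FT
  TFTFTT
Step 6: 4 trees catch fire, 5 burn out
  ......
  ......
  ......
  .....F
  F.F.FT

......
......
......
.....F
F.F.FT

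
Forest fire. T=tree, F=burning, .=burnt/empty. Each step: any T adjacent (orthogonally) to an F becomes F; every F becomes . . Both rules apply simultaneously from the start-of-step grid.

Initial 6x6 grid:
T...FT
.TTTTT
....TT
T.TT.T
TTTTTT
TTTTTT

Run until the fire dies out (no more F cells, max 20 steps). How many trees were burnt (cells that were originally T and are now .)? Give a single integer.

Answer: 24

Derivation:
Step 1: +2 fires, +1 burnt (F count now 2)
Step 2: +3 fires, +2 burnt (F count now 3)
Step 3: +2 fires, +3 burnt (F count now 2)
Step 4: +2 fires, +2 burnt (F count now 2)
Step 5: +1 fires, +2 burnt (F count now 1)
Step 6: +2 fires, +1 burnt (F count now 2)
Step 7: +2 fires, +2 burnt (F count now 2)
Step 8: +3 fires, +2 burnt (F count now 3)
Step 9: +3 fires, +3 burnt (F count now 3)
Step 10: +2 fires, +3 burnt (F count now 2)
Step 11: +2 fires, +2 burnt (F count now 2)
Step 12: +0 fires, +2 burnt (F count now 0)
Fire out after step 12
Initially T: 25, now '.': 35
Total burnt (originally-T cells now '.'): 24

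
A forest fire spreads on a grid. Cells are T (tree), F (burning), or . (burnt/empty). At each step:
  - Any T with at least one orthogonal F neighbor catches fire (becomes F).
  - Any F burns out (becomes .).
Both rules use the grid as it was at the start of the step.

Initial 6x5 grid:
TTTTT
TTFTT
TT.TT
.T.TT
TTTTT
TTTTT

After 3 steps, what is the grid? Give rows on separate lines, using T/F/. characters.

Step 1: 3 trees catch fire, 1 burn out
  TTFTT
  TF.FT
  TT.TT
  .T.TT
  TTTTT
  TTTTT
Step 2: 6 trees catch fire, 3 burn out
  TF.FT
  F...F
  TF.FT
  .T.TT
  TTTTT
  TTTTT
Step 3: 6 trees catch fire, 6 burn out
  F...F
  .....
  F...F
  .F.FT
  TTTTT
  TTTTT

F...F
.....
F...F
.F.FT
TTTTT
TTTTT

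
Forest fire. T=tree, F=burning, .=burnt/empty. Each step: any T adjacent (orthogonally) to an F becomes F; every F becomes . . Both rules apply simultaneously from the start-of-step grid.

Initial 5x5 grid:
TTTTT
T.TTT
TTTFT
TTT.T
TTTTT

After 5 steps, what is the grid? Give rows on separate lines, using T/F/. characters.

Step 1: 3 trees catch fire, 1 burn out
  TTTTT
  T.TFT
  TTF.F
  TTT.T
  TTTTT
Step 2: 6 trees catch fire, 3 burn out
  TTTFT
  T.F.F
  TF...
  TTF.F
  TTTTT
Step 3: 6 trees catch fire, 6 burn out
  TTF.F
  T....
  F....
  TF...
  TTFTF
Step 4: 5 trees catch fire, 6 burn out
  TF...
  F....
  .....
  F....
  TF.F.
Step 5: 2 trees catch fire, 5 burn out
  F....
  .....
  .....
  .....
  F....

F....
.....
.....
.....
F....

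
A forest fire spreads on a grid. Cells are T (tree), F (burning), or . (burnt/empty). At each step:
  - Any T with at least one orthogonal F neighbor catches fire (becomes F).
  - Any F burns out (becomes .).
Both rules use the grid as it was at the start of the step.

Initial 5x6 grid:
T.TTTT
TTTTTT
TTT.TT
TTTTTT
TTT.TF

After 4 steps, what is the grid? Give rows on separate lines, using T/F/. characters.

Step 1: 2 trees catch fire, 1 burn out
  T.TTTT
  TTTTTT
  TTT.TT
  TTTTTF
  TTT.F.
Step 2: 2 trees catch fire, 2 burn out
  T.TTTT
  TTTTTT
  TTT.TF
  TTTTF.
  TTT...
Step 3: 3 trees catch fire, 2 burn out
  T.TTTT
  TTTTTF
  TTT.F.
  TTTF..
  TTT...
Step 4: 3 trees catch fire, 3 burn out
  T.TTTF
  TTTTF.
  TTT...
  TTF...
  TTT...

T.TTTF
TTTTF.
TTT...
TTF...
TTT...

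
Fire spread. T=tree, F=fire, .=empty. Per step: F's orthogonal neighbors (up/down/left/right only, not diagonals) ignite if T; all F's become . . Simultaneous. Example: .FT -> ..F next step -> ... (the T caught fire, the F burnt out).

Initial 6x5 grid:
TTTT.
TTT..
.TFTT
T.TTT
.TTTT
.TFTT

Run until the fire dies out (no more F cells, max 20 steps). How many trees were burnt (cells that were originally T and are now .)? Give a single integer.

Answer: 20

Derivation:
Step 1: +7 fires, +2 burnt (F count now 7)
Step 2: +7 fires, +7 burnt (F count now 7)
Step 3: +5 fires, +7 burnt (F count now 5)
Step 4: +1 fires, +5 burnt (F count now 1)
Step 5: +0 fires, +1 burnt (F count now 0)
Fire out after step 5
Initially T: 21, now '.': 29
Total burnt (originally-T cells now '.'): 20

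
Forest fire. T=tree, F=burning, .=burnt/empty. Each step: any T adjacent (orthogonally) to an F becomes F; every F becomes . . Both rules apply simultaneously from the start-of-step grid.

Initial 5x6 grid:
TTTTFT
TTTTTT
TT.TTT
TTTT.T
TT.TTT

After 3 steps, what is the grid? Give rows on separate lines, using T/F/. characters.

Step 1: 3 trees catch fire, 1 burn out
  TTTF.F
  TTTTFT
  TT.TTT
  TTTT.T
  TT.TTT
Step 2: 4 trees catch fire, 3 burn out
  TTF...
  TTTF.F
  TT.TFT
  TTTT.T
  TT.TTT
Step 3: 4 trees catch fire, 4 burn out
  TF....
  TTF...
  TT.F.F
  TTTT.T
  TT.TTT

TF....
TTF...
TT.F.F
TTTT.T
TT.TTT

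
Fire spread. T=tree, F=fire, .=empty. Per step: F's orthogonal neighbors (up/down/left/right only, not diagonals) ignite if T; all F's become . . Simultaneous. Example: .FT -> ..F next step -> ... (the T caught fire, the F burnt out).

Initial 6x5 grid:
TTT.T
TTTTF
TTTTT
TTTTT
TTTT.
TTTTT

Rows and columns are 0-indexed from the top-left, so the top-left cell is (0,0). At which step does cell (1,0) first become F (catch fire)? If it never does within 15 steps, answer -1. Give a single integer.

Step 1: cell (1,0)='T' (+3 fires, +1 burnt)
Step 2: cell (1,0)='T' (+3 fires, +3 burnt)
Step 3: cell (1,0)='T' (+4 fires, +3 burnt)
Step 4: cell (1,0)='F' (+5 fires, +4 burnt)
  -> target ignites at step 4
Step 5: cell (1,0)='.' (+5 fires, +5 burnt)
Step 6: cell (1,0)='.' (+4 fires, +5 burnt)
Step 7: cell (1,0)='.' (+2 fires, +4 burnt)
Step 8: cell (1,0)='.' (+1 fires, +2 burnt)
Step 9: cell (1,0)='.' (+0 fires, +1 burnt)
  fire out at step 9

4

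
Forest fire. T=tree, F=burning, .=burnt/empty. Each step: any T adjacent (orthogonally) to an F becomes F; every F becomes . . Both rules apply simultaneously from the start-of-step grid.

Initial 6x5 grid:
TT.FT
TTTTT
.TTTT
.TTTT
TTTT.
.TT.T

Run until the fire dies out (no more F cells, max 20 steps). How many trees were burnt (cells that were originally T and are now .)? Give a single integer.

Step 1: +2 fires, +1 burnt (F count now 2)
Step 2: +3 fires, +2 burnt (F count now 3)
Step 3: +4 fires, +3 burnt (F count now 4)
Step 4: +6 fires, +4 burnt (F count now 6)
Step 5: +3 fires, +6 burnt (F count now 3)
Step 6: +2 fires, +3 burnt (F count now 2)
Step 7: +2 fires, +2 burnt (F count now 2)
Step 8: +0 fires, +2 burnt (F count now 0)
Fire out after step 8
Initially T: 23, now '.': 29
Total burnt (originally-T cells now '.'): 22

Answer: 22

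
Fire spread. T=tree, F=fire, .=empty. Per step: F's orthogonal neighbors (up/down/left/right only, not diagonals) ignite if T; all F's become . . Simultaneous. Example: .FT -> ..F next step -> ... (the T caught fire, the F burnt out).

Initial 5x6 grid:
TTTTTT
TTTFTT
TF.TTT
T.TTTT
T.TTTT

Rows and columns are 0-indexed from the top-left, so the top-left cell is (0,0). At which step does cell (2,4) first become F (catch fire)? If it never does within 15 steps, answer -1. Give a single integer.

Step 1: cell (2,4)='T' (+6 fires, +2 burnt)
Step 2: cell (2,4)='F' (+8 fires, +6 burnt)
  -> target ignites at step 2
Step 3: cell (2,4)='.' (+7 fires, +8 burnt)
Step 4: cell (2,4)='.' (+3 fires, +7 burnt)
Step 5: cell (2,4)='.' (+1 fires, +3 burnt)
Step 6: cell (2,4)='.' (+0 fires, +1 burnt)
  fire out at step 6

2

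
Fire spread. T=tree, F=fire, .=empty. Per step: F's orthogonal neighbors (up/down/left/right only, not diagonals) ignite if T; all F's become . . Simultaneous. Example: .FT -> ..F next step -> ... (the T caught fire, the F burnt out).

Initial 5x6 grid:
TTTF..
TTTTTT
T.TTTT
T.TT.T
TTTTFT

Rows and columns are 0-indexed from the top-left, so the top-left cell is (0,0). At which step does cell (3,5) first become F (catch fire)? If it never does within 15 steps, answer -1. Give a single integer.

Step 1: cell (3,5)='T' (+4 fires, +2 burnt)
Step 2: cell (3,5)='F' (+7 fires, +4 burnt)
  -> target ignites at step 2
Step 3: cell (3,5)='.' (+8 fires, +7 burnt)
Step 4: cell (3,5)='.' (+2 fires, +8 burnt)
Step 5: cell (3,5)='.' (+2 fires, +2 burnt)
Step 6: cell (3,5)='.' (+0 fires, +2 burnt)
  fire out at step 6

2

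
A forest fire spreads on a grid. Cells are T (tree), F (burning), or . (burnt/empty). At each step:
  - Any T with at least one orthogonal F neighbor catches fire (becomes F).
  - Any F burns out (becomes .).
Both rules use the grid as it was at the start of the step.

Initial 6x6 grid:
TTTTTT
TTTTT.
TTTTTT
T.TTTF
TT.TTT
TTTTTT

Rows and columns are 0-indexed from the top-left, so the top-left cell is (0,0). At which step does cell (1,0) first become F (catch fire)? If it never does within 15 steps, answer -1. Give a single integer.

Step 1: cell (1,0)='T' (+3 fires, +1 burnt)
Step 2: cell (1,0)='T' (+4 fires, +3 burnt)
Step 3: cell (1,0)='T' (+5 fires, +4 burnt)
Step 4: cell (1,0)='T' (+4 fires, +5 burnt)
Step 5: cell (1,0)='T' (+5 fires, +4 burnt)
Step 6: cell (1,0)='T' (+4 fires, +5 burnt)
Step 7: cell (1,0)='F' (+5 fires, +4 burnt)
  -> target ignites at step 7
Step 8: cell (1,0)='.' (+2 fires, +5 burnt)
Step 9: cell (1,0)='.' (+0 fires, +2 burnt)
  fire out at step 9

7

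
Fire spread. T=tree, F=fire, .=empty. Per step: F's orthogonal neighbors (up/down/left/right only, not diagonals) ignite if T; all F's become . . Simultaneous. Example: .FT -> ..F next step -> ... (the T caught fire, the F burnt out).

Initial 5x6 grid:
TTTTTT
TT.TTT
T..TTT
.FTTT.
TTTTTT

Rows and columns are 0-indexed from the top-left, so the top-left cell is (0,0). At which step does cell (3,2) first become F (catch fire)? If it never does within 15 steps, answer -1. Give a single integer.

Step 1: cell (3,2)='F' (+2 fires, +1 burnt)
  -> target ignites at step 1
Step 2: cell (3,2)='.' (+3 fires, +2 burnt)
Step 3: cell (3,2)='.' (+3 fires, +3 burnt)
Step 4: cell (3,2)='.' (+3 fires, +3 burnt)
Step 5: cell (3,2)='.' (+4 fires, +3 burnt)
Step 6: cell (3,2)='.' (+3 fires, +4 burnt)
Step 7: cell (3,2)='.' (+2 fires, +3 burnt)
Step 8: cell (3,2)='.' (+2 fires, +2 burnt)
Step 9: cell (3,2)='.' (+1 fires, +2 burnt)
Step 10: cell (3,2)='.' (+1 fires, +1 burnt)
Step 11: cell (3,2)='.' (+0 fires, +1 burnt)
  fire out at step 11

1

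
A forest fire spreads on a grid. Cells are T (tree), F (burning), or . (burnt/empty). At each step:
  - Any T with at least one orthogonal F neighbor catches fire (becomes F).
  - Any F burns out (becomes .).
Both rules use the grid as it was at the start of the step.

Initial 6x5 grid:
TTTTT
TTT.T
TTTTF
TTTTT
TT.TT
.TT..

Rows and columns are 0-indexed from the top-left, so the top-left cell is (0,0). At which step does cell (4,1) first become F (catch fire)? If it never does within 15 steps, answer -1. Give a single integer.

Step 1: cell (4,1)='T' (+3 fires, +1 burnt)
Step 2: cell (4,1)='T' (+4 fires, +3 burnt)
Step 3: cell (4,1)='T' (+5 fires, +4 burnt)
Step 4: cell (4,1)='T' (+4 fires, +5 burnt)
Step 5: cell (4,1)='F' (+4 fires, +4 burnt)
  -> target ignites at step 5
Step 6: cell (4,1)='.' (+3 fires, +4 burnt)
Step 7: cell (4,1)='.' (+1 fires, +3 burnt)
Step 8: cell (4,1)='.' (+0 fires, +1 burnt)
  fire out at step 8

5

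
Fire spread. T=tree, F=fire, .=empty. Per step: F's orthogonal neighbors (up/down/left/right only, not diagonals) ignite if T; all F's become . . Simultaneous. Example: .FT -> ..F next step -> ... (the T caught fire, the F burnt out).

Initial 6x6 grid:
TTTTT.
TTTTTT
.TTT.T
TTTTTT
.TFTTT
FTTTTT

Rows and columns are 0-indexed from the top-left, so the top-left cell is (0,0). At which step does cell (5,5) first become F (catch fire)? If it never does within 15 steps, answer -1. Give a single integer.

Step 1: cell (5,5)='T' (+5 fires, +2 burnt)
Step 2: cell (5,5)='T' (+5 fires, +5 burnt)
Step 3: cell (5,5)='T' (+7 fires, +5 burnt)
Step 4: cell (5,5)='F' (+5 fires, +7 burnt)
  -> target ignites at step 4
Step 5: cell (5,5)='.' (+5 fires, +5 burnt)
Step 6: cell (5,5)='.' (+3 fires, +5 burnt)
Step 7: cell (5,5)='.' (+0 fires, +3 burnt)
  fire out at step 7

4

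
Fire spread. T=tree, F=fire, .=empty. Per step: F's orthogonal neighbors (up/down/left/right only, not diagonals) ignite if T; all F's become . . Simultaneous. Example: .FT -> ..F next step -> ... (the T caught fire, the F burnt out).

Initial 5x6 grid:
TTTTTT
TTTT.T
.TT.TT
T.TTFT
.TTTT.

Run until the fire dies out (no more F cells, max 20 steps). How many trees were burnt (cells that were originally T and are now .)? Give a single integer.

Answer: 22

Derivation:
Step 1: +4 fires, +1 burnt (F count now 4)
Step 2: +3 fires, +4 burnt (F count now 3)
Step 3: +3 fires, +3 burnt (F count now 3)
Step 4: +4 fires, +3 burnt (F count now 4)
Step 5: +4 fires, +4 burnt (F count now 4)
Step 6: +3 fires, +4 burnt (F count now 3)
Step 7: +1 fires, +3 burnt (F count now 1)
Step 8: +0 fires, +1 burnt (F count now 0)
Fire out after step 8
Initially T: 23, now '.': 29
Total burnt (originally-T cells now '.'): 22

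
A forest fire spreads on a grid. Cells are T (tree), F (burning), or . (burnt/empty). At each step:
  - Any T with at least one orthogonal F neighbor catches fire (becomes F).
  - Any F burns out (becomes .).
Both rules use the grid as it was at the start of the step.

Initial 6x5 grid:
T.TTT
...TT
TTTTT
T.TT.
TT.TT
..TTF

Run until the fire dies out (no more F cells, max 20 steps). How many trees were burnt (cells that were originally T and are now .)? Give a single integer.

Answer: 19

Derivation:
Step 1: +2 fires, +1 burnt (F count now 2)
Step 2: +2 fires, +2 burnt (F count now 2)
Step 3: +1 fires, +2 burnt (F count now 1)
Step 4: +2 fires, +1 burnt (F count now 2)
Step 5: +3 fires, +2 burnt (F count now 3)
Step 6: +3 fires, +3 burnt (F count now 3)
Step 7: +3 fires, +3 burnt (F count now 3)
Step 8: +1 fires, +3 burnt (F count now 1)
Step 9: +1 fires, +1 burnt (F count now 1)
Step 10: +1 fires, +1 burnt (F count now 1)
Step 11: +0 fires, +1 burnt (F count now 0)
Fire out after step 11
Initially T: 20, now '.': 29
Total burnt (originally-T cells now '.'): 19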